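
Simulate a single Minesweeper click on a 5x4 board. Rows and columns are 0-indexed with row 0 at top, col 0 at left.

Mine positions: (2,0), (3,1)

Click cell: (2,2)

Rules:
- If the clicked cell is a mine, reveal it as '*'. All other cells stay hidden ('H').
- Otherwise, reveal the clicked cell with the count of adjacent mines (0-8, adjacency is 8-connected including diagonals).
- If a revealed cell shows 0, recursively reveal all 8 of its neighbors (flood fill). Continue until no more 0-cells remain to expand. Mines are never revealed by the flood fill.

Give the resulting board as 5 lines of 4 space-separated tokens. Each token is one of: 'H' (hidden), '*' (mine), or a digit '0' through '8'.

H H H H
H H H H
H H 1 H
H H H H
H H H H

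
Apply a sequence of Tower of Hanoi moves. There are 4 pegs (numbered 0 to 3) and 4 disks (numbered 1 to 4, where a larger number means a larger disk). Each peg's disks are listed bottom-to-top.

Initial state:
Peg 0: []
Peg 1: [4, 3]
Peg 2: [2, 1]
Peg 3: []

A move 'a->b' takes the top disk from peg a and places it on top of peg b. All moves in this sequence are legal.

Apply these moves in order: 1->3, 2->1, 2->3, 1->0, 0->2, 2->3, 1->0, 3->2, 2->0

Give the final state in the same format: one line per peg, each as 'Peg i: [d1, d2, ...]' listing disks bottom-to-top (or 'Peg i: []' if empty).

After move 1 (1->3):
Peg 0: []
Peg 1: [4]
Peg 2: [2, 1]
Peg 3: [3]

After move 2 (2->1):
Peg 0: []
Peg 1: [4, 1]
Peg 2: [2]
Peg 3: [3]

After move 3 (2->3):
Peg 0: []
Peg 1: [4, 1]
Peg 2: []
Peg 3: [3, 2]

After move 4 (1->0):
Peg 0: [1]
Peg 1: [4]
Peg 2: []
Peg 3: [3, 2]

After move 5 (0->2):
Peg 0: []
Peg 1: [4]
Peg 2: [1]
Peg 3: [3, 2]

After move 6 (2->3):
Peg 0: []
Peg 1: [4]
Peg 2: []
Peg 3: [3, 2, 1]

After move 7 (1->0):
Peg 0: [4]
Peg 1: []
Peg 2: []
Peg 3: [3, 2, 1]

After move 8 (3->2):
Peg 0: [4]
Peg 1: []
Peg 2: [1]
Peg 3: [3, 2]

After move 9 (2->0):
Peg 0: [4, 1]
Peg 1: []
Peg 2: []
Peg 3: [3, 2]

Answer: Peg 0: [4, 1]
Peg 1: []
Peg 2: []
Peg 3: [3, 2]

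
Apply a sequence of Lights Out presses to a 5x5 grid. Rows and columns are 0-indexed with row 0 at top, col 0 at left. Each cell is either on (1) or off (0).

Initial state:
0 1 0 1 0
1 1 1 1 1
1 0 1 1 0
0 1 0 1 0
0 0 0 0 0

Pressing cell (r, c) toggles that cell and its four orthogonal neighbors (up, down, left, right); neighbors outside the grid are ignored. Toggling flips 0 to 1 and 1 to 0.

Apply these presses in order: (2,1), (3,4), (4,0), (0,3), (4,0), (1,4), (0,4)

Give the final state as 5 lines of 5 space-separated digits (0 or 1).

After press 1 at (2,1):
0 1 0 1 0
1 0 1 1 1
0 1 0 1 0
0 0 0 1 0
0 0 0 0 0

After press 2 at (3,4):
0 1 0 1 0
1 0 1 1 1
0 1 0 1 1
0 0 0 0 1
0 0 0 0 1

After press 3 at (4,0):
0 1 0 1 0
1 0 1 1 1
0 1 0 1 1
1 0 0 0 1
1 1 0 0 1

After press 4 at (0,3):
0 1 1 0 1
1 0 1 0 1
0 1 0 1 1
1 0 0 0 1
1 1 0 0 1

After press 5 at (4,0):
0 1 1 0 1
1 0 1 0 1
0 1 0 1 1
0 0 0 0 1
0 0 0 0 1

After press 6 at (1,4):
0 1 1 0 0
1 0 1 1 0
0 1 0 1 0
0 0 0 0 1
0 0 0 0 1

After press 7 at (0,4):
0 1 1 1 1
1 0 1 1 1
0 1 0 1 0
0 0 0 0 1
0 0 0 0 1

Answer: 0 1 1 1 1
1 0 1 1 1
0 1 0 1 0
0 0 0 0 1
0 0 0 0 1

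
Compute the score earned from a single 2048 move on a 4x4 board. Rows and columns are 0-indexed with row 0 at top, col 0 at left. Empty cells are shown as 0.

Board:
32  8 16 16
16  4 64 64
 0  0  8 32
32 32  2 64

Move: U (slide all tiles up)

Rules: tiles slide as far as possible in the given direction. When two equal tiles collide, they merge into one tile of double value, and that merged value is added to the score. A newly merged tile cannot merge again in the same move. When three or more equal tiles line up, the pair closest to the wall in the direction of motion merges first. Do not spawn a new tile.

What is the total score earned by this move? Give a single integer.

Answer: 0

Derivation:
Slide up:
col 0: [32, 16, 0, 32] -> [32, 16, 32, 0]  score +0 (running 0)
col 1: [8, 4, 0, 32] -> [8, 4, 32, 0]  score +0 (running 0)
col 2: [16, 64, 8, 2] -> [16, 64, 8, 2]  score +0 (running 0)
col 3: [16, 64, 32, 64] -> [16, 64, 32, 64]  score +0 (running 0)
Board after move:
32  8 16 16
16  4 64 64
32 32  8 32
 0  0  2 64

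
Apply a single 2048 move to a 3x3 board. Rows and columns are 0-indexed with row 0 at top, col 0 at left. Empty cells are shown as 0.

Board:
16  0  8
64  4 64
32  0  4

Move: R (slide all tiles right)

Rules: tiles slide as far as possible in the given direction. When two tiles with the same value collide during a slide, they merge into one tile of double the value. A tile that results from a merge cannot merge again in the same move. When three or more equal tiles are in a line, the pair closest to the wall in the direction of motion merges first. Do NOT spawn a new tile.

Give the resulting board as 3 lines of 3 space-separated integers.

Slide right:
row 0: [16, 0, 8] -> [0, 16, 8]
row 1: [64, 4, 64] -> [64, 4, 64]
row 2: [32, 0, 4] -> [0, 32, 4]

Answer:  0 16  8
64  4 64
 0 32  4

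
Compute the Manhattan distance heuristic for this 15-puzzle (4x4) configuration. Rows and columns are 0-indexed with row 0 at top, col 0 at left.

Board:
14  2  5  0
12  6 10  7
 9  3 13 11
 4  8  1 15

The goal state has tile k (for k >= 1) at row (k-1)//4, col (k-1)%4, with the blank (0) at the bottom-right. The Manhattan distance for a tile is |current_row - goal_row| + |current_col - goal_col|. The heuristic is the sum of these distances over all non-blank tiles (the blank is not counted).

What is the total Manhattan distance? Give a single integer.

Tile 14: (0,0)->(3,1) = 4
Tile 2: (0,1)->(0,1) = 0
Tile 5: (0,2)->(1,0) = 3
Tile 12: (1,0)->(2,3) = 4
Tile 6: (1,1)->(1,1) = 0
Tile 10: (1,2)->(2,1) = 2
Tile 7: (1,3)->(1,2) = 1
Tile 9: (2,0)->(2,0) = 0
Tile 3: (2,1)->(0,2) = 3
Tile 13: (2,2)->(3,0) = 3
Tile 11: (2,3)->(2,2) = 1
Tile 4: (3,0)->(0,3) = 6
Tile 8: (3,1)->(1,3) = 4
Tile 1: (3,2)->(0,0) = 5
Tile 15: (3,3)->(3,2) = 1
Sum: 4 + 0 + 3 + 4 + 0 + 2 + 1 + 0 + 3 + 3 + 1 + 6 + 4 + 5 + 1 = 37

Answer: 37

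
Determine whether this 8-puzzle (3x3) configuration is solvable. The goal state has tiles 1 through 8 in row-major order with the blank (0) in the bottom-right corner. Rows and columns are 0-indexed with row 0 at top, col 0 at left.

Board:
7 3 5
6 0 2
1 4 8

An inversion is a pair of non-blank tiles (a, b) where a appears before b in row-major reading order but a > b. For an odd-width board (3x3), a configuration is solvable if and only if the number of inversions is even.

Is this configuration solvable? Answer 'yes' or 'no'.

Inversions (pairs i<j in row-major order where tile[i] > tile[j] > 0): 15
15 is odd, so the puzzle is not solvable.

Answer: no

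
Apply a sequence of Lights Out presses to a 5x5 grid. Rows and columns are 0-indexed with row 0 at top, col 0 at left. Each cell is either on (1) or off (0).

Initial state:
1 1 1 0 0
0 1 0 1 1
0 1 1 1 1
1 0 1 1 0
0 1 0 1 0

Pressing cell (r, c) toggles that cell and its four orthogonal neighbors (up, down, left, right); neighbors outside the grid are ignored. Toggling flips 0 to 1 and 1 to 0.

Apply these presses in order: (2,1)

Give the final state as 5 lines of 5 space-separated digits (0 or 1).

After press 1 at (2,1):
1 1 1 0 0
0 0 0 1 1
1 0 0 1 1
1 1 1 1 0
0 1 0 1 0

Answer: 1 1 1 0 0
0 0 0 1 1
1 0 0 1 1
1 1 1 1 0
0 1 0 1 0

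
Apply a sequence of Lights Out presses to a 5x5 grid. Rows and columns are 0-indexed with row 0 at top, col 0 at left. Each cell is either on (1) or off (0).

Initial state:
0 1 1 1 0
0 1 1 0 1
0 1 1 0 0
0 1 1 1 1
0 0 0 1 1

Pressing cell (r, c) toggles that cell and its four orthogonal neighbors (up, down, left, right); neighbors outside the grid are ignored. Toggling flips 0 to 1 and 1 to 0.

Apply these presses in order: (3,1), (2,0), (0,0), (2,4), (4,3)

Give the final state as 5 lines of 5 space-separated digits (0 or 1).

After press 1 at (3,1):
0 1 1 1 0
0 1 1 0 1
0 0 1 0 0
1 0 0 1 1
0 1 0 1 1

After press 2 at (2,0):
0 1 1 1 0
1 1 1 0 1
1 1 1 0 0
0 0 0 1 1
0 1 0 1 1

After press 3 at (0,0):
1 0 1 1 0
0 1 1 0 1
1 1 1 0 0
0 0 0 1 1
0 1 0 1 1

After press 4 at (2,4):
1 0 1 1 0
0 1 1 0 0
1 1 1 1 1
0 0 0 1 0
0 1 0 1 1

After press 5 at (4,3):
1 0 1 1 0
0 1 1 0 0
1 1 1 1 1
0 0 0 0 0
0 1 1 0 0

Answer: 1 0 1 1 0
0 1 1 0 0
1 1 1 1 1
0 0 0 0 0
0 1 1 0 0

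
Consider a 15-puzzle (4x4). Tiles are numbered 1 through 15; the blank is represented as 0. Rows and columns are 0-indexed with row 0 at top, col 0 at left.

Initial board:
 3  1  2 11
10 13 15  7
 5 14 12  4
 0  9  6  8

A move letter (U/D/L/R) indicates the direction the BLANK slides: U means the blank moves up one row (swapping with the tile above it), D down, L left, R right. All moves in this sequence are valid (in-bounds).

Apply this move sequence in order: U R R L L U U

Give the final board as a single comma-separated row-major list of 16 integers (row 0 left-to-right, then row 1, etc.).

Answer: 0, 1, 2, 11, 3, 13, 15, 7, 10, 14, 12, 4, 5, 9, 6, 8

Derivation:
After move 1 (U):
 3  1  2 11
10 13 15  7
 0 14 12  4
 5  9  6  8

After move 2 (R):
 3  1  2 11
10 13 15  7
14  0 12  4
 5  9  6  8

After move 3 (R):
 3  1  2 11
10 13 15  7
14 12  0  4
 5  9  6  8

After move 4 (L):
 3  1  2 11
10 13 15  7
14  0 12  4
 5  9  6  8

After move 5 (L):
 3  1  2 11
10 13 15  7
 0 14 12  4
 5  9  6  8

After move 6 (U):
 3  1  2 11
 0 13 15  7
10 14 12  4
 5  9  6  8

After move 7 (U):
 0  1  2 11
 3 13 15  7
10 14 12  4
 5  9  6  8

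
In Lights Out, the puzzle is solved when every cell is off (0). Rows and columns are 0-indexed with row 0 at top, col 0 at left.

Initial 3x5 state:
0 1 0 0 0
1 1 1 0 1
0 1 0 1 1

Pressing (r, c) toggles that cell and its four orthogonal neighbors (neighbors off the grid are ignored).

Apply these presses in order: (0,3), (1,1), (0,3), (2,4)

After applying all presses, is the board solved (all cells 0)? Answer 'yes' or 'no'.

Answer: yes

Derivation:
After press 1 at (0,3):
0 1 1 1 1
1 1 1 1 1
0 1 0 1 1

After press 2 at (1,1):
0 0 1 1 1
0 0 0 1 1
0 0 0 1 1

After press 3 at (0,3):
0 0 0 0 0
0 0 0 0 1
0 0 0 1 1

After press 4 at (2,4):
0 0 0 0 0
0 0 0 0 0
0 0 0 0 0

Lights still on: 0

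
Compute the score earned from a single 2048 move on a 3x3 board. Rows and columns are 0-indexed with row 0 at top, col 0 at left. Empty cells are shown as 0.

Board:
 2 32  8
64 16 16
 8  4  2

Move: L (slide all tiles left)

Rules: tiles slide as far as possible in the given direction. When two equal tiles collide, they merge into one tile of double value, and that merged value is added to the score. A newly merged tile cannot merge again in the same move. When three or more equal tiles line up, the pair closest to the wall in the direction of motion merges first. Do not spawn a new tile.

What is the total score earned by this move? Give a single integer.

Slide left:
row 0: [2, 32, 8] -> [2, 32, 8]  score +0 (running 0)
row 1: [64, 16, 16] -> [64, 32, 0]  score +32 (running 32)
row 2: [8, 4, 2] -> [8, 4, 2]  score +0 (running 32)
Board after move:
 2 32  8
64 32  0
 8  4  2

Answer: 32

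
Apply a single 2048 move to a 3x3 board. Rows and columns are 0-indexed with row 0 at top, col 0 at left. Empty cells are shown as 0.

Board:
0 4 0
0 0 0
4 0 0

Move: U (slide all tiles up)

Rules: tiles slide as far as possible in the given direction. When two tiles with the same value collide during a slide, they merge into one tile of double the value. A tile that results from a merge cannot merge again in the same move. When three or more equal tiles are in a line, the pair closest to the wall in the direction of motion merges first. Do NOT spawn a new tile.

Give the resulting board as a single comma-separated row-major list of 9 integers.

Answer: 4, 4, 0, 0, 0, 0, 0, 0, 0

Derivation:
Slide up:
col 0: [0, 0, 4] -> [4, 0, 0]
col 1: [4, 0, 0] -> [4, 0, 0]
col 2: [0, 0, 0] -> [0, 0, 0]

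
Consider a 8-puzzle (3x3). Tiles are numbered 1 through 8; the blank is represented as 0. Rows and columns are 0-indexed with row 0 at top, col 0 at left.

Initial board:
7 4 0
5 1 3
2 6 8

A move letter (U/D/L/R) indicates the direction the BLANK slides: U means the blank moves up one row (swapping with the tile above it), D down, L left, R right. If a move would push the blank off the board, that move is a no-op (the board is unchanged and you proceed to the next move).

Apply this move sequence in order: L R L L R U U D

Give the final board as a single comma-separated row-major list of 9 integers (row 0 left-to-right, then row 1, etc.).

After move 1 (L):
7 0 4
5 1 3
2 6 8

After move 2 (R):
7 4 0
5 1 3
2 6 8

After move 3 (L):
7 0 4
5 1 3
2 6 8

After move 4 (L):
0 7 4
5 1 3
2 6 8

After move 5 (R):
7 0 4
5 1 3
2 6 8

After move 6 (U):
7 0 4
5 1 3
2 6 8

After move 7 (U):
7 0 4
5 1 3
2 6 8

After move 8 (D):
7 1 4
5 0 3
2 6 8

Answer: 7, 1, 4, 5, 0, 3, 2, 6, 8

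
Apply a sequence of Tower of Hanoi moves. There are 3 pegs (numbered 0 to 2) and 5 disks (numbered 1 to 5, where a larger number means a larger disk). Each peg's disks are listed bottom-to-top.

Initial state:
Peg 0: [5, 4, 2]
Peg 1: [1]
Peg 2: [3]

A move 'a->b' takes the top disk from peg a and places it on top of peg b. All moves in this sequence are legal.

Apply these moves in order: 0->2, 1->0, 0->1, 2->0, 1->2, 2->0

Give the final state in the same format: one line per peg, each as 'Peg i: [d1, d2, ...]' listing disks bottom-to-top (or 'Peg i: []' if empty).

Answer: Peg 0: [5, 4, 2, 1]
Peg 1: []
Peg 2: [3]

Derivation:
After move 1 (0->2):
Peg 0: [5, 4]
Peg 1: [1]
Peg 2: [3, 2]

After move 2 (1->0):
Peg 0: [5, 4, 1]
Peg 1: []
Peg 2: [3, 2]

After move 3 (0->1):
Peg 0: [5, 4]
Peg 1: [1]
Peg 2: [3, 2]

After move 4 (2->0):
Peg 0: [5, 4, 2]
Peg 1: [1]
Peg 2: [3]

After move 5 (1->2):
Peg 0: [5, 4, 2]
Peg 1: []
Peg 2: [3, 1]

After move 6 (2->0):
Peg 0: [5, 4, 2, 1]
Peg 1: []
Peg 2: [3]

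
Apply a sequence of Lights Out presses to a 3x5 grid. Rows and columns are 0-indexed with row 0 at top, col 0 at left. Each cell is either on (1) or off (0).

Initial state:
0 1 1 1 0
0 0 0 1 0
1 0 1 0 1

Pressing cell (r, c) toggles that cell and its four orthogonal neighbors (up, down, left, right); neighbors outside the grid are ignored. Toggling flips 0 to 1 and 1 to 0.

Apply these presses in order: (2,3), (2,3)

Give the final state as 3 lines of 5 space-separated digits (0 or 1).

After press 1 at (2,3):
0 1 1 1 0
0 0 0 0 0
1 0 0 1 0

After press 2 at (2,3):
0 1 1 1 0
0 0 0 1 0
1 0 1 0 1

Answer: 0 1 1 1 0
0 0 0 1 0
1 0 1 0 1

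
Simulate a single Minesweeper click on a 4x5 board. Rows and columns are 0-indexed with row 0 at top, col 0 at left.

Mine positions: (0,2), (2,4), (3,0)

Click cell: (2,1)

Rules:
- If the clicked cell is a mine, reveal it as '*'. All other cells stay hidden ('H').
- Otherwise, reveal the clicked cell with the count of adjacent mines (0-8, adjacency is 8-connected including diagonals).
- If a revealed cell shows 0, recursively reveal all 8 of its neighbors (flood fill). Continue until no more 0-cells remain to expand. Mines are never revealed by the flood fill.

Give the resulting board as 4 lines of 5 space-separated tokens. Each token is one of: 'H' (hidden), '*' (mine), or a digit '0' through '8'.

H H H H H
H H H H H
H 1 H H H
H H H H H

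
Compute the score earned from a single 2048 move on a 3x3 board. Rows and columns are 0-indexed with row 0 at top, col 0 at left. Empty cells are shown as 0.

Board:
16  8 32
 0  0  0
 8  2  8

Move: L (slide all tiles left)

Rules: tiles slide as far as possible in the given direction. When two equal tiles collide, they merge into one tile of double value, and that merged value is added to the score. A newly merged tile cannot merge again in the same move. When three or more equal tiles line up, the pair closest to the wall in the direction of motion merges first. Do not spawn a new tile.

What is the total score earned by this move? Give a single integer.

Slide left:
row 0: [16, 8, 32] -> [16, 8, 32]  score +0 (running 0)
row 1: [0, 0, 0] -> [0, 0, 0]  score +0 (running 0)
row 2: [8, 2, 8] -> [8, 2, 8]  score +0 (running 0)
Board after move:
16  8 32
 0  0  0
 8  2  8

Answer: 0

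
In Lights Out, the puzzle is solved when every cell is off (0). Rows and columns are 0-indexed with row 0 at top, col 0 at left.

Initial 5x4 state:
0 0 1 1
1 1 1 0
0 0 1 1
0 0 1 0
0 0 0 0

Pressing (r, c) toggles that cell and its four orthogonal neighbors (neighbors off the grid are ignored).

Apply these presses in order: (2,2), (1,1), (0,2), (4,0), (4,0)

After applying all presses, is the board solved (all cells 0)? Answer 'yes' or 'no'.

After press 1 at (2,2):
0 0 1 1
1 1 0 0
0 1 0 0
0 0 0 0
0 0 0 0

After press 2 at (1,1):
0 1 1 1
0 0 1 0
0 0 0 0
0 0 0 0
0 0 0 0

After press 3 at (0,2):
0 0 0 0
0 0 0 0
0 0 0 0
0 0 0 0
0 0 0 0

After press 4 at (4,0):
0 0 0 0
0 0 0 0
0 0 0 0
1 0 0 0
1 1 0 0

After press 5 at (4,0):
0 0 0 0
0 0 0 0
0 0 0 0
0 0 0 0
0 0 0 0

Lights still on: 0

Answer: yes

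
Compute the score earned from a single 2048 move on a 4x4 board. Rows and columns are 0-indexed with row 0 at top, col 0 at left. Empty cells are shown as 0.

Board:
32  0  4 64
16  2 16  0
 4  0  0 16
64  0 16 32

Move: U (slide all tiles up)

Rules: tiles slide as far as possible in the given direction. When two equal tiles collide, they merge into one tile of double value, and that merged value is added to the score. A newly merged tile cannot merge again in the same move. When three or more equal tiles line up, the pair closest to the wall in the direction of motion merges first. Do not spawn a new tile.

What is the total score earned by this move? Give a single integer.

Answer: 32

Derivation:
Slide up:
col 0: [32, 16, 4, 64] -> [32, 16, 4, 64]  score +0 (running 0)
col 1: [0, 2, 0, 0] -> [2, 0, 0, 0]  score +0 (running 0)
col 2: [4, 16, 0, 16] -> [4, 32, 0, 0]  score +32 (running 32)
col 3: [64, 0, 16, 32] -> [64, 16, 32, 0]  score +0 (running 32)
Board after move:
32  2  4 64
16  0 32 16
 4  0  0 32
64  0  0  0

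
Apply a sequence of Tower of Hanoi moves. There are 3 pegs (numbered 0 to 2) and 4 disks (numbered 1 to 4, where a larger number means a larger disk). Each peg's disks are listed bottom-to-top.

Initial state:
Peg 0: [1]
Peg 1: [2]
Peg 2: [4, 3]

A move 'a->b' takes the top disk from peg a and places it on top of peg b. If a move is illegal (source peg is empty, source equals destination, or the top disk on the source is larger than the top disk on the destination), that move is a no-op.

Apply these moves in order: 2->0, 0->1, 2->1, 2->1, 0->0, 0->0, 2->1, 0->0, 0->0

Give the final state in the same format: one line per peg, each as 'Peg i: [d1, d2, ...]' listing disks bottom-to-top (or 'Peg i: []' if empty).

Answer: Peg 0: []
Peg 1: [2, 1]
Peg 2: [4, 3]

Derivation:
After move 1 (2->0):
Peg 0: [1]
Peg 1: [2]
Peg 2: [4, 3]

After move 2 (0->1):
Peg 0: []
Peg 1: [2, 1]
Peg 2: [4, 3]

After move 3 (2->1):
Peg 0: []
Peg 1: [2, 1]
Peg 2: [4, 3]

After move 4 (2->1):
Peg 0: []
Peg 1: [2, 1]
Peg 2: [4, 3]

After move 5 (0->0):
Peg 0: []
Peg 1: [2, 1]
Peg 2: [4, 3]

After move 6 (0->0):
Peg 0: []
Peg 1: [2, 1]
Peg 2: [4, 3]

After move 7 (2->1):
Peg 0: []
Peg 1: [2, 1]
Peg 2: [4, 3]

After move 8 (0->0):
Peg 0: []
Peg 1: [2, 1]
Peg 2: [4, 3]

After move 9 (0->0):
Peg 0: []
Peg 1: [2, 1]
Peg 2: [4, 3]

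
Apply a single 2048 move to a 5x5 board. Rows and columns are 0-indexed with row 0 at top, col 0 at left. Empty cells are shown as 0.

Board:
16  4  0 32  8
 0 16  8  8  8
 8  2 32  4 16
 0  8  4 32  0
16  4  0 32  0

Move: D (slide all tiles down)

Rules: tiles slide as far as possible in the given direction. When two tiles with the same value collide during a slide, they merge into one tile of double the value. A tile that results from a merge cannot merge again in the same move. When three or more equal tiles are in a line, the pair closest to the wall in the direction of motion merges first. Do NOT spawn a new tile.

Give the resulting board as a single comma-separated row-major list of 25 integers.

Answer: 0, 4, 0, 0, 0, 0, 16, 0, 32, 0, 16, 2, 8, 8, 0, 8, 8, 32, 4, 16, 16, 4, 4, 64, 16

Derivation:
Slide down:
col 0: [16, 0, 8, 0, 16] -> [0, 0, 16, 8, 16]
col 1: [4, 16, 2, 8, 4] -> [4, 16, 2, 8, 4]
col 2: [0, 8, 32, 4, 0] -> [0, 0, 8, 32, 4]
col 3: [32, 8, 4, 32, 32] -> [0, 32, 8, 4, 64]
col 4: [8, 8, 16, 0, 0] -> [0, 0, 0, 16, 16]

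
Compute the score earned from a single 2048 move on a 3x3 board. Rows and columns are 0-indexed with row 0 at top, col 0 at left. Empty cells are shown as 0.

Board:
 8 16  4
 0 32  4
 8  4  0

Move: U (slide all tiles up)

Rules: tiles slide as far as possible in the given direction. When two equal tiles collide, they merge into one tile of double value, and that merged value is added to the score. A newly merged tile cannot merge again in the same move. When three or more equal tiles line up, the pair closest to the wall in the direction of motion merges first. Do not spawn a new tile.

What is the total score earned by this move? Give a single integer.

Answer: 24

Derivation:
Slide up:
col 0: [8, 0, 8] -> [16, 0, 0]  score +16 (running 16)
col 1: [16, 32, 4] -> [16, 32, 4]  score +0 (running 16)
col 2: [4, 4, 0] -> [8, 0, 0]  score +8 (running 24)
Board after move:
16 16  8
 0 32  0
 0  4  0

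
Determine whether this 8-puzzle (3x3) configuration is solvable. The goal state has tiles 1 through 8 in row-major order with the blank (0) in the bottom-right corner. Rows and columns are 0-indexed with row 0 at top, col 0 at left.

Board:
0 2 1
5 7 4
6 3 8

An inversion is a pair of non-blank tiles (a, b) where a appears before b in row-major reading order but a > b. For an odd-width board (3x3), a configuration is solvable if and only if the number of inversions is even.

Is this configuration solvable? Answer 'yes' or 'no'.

Answer: yes

Derivation:
Inversions (pairs i<j in row-major order where tile[i] > tile[j] > 0): 8
8 is even, so the puzzle is solvable.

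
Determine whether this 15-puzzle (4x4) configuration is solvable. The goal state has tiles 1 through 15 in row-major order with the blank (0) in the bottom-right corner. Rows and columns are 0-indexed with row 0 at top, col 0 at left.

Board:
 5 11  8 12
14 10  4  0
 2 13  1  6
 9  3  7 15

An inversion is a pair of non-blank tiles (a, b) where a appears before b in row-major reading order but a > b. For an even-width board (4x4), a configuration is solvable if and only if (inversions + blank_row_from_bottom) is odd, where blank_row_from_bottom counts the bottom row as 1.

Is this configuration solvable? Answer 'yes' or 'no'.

Inversions: 55
Blank is in row 1 (0-indexed from top), which is row 3 counting from the bottom (bottom = 1).
55 + 3 = 58, which is even, so the puzzle is not solvable.

Answer: no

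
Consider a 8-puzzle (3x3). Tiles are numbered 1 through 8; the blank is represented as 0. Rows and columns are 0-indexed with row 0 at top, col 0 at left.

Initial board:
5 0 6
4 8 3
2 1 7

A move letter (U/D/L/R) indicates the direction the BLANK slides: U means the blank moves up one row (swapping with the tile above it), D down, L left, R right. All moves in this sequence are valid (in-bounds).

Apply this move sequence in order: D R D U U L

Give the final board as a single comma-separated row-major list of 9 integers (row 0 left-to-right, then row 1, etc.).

After move 1 (D):
5 8 6
4 0 3
2 1 7

After move 2 (R):
5 8 6
4 3 0
2 1 7

After move 3 (D):
5 8 6
4 3 7
2 1 0

After move 4 (U):
5 8 6
4 3 0
2 1 7

After move 5 (U):
5 8 0
4 3 6
2 1 7

After move 6 (L):
5 0 8
4 3 6
2 1 7

Answer: 5, 0, 8, 4, 3, 6, 2, 1, 7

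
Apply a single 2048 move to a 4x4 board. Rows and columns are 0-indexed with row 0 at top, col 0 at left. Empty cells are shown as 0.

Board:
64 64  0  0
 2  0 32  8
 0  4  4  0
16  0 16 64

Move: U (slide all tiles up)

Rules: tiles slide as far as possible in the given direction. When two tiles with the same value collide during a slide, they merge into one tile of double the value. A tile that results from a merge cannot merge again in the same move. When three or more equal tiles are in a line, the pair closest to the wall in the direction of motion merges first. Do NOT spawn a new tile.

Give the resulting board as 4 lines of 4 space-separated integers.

Answer: 64 64 32  8
 2  4  4 64
16  0 16  0
 0  0  0  0

Derivation:
Slide up:
col 0: [64, 2, 0, 16] -> [64, 2, 16, 0]
col 1: [64, 0, 4, 0] -> [64, 4, 0, 0]
col 2: [0, 32, 4, 16] -> [32, 4, 16, 0]
col 3: [0, 8, 0, 64] -> [8, 64, 0, 0]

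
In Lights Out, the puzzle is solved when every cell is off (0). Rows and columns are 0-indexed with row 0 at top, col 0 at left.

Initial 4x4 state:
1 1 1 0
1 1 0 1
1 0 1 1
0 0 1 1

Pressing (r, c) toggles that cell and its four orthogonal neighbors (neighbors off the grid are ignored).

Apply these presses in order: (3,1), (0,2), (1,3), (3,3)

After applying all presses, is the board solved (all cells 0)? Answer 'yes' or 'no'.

After press 1 at (3,1):
1 1 1 0
1 1 0 1
1 1 1 1
1 1 0 1

After press 2 at (0,2):
1 0 0 1
1 1 1 1
1 1 1 1
1 1 0 1

After press 3 at (1,3):
1 0 0 0
1 1 0 0
1 1 1 0
1 1 0 1

After press 4 at (3,3):
1 0 0 0
1 1 0 0
1 1 1 1
1 1 1 0

Lights still on: 10

Answer: no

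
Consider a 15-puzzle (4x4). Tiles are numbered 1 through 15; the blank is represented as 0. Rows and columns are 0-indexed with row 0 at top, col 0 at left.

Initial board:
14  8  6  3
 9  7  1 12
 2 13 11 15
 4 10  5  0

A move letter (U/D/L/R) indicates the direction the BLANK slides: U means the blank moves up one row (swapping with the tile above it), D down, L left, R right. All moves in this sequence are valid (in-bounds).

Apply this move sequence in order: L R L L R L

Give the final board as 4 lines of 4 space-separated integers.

Answer: 14  8  6  3
 9  7  1 12
 2 13 11 15
 4  0 10  5

Derivation:
After move 1 (L):
14  8  6  3
 9  7  1 12
 2 13 11 15
 4 10  0  5

After move 2 (R):
14  8  6  3
 9  7  1 12
 2 13 11 15
 4 10  5  0

After move 3 (L):
14  8  6  3
 9  7  1 12
 2 13 11 15
 4 10  0  5

After move 4 (L):
14  8  6  3
 9  7  1 12
 2 13 11 15
 4  0 10  5

After move 5 (R):
14  8  6  3
 9  7  1 12
 2 13 11 15
 4 10  0  5

After move 6 (L):
14  8  6  3
 9  7  1 12
 2 13 11 15
 4  0 10  5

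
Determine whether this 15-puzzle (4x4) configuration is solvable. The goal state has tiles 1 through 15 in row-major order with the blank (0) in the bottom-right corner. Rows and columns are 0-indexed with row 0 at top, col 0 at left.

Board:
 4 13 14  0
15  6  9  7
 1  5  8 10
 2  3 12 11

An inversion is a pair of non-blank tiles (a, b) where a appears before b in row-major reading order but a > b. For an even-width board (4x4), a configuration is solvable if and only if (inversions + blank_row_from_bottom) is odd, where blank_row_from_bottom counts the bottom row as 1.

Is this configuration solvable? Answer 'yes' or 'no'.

Inversions: 57
Blank is in row 0 (0-indexed from top), which is row 4 counting from the bottom (bottom = 1).
57 + 4 = 61, which is odd, so the puzzle is solvable.

Answer: yes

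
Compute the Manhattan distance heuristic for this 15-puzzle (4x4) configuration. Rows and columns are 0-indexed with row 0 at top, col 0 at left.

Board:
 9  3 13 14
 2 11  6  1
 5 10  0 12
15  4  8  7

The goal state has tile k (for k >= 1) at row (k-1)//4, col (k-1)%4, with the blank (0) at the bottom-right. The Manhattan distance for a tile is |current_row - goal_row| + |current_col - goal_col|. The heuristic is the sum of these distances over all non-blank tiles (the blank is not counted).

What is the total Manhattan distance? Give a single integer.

Tile 9: at (0,0), goal (2,0), distance |0-2|+|0-0| = 2
Tile 3: at (0,1), goal (0,2), distance |0-0|+|1-2| = 1
Tile 13: at (0,2), goal (3,0), distance |0-3|+|2-0| = 5
Tile 14: at (0,3), goal (3,1), distance |0-3|+|3-1| = 5
Tile 2: at (1,0), goal (0,1), distance |1-0|+|0-1| = 2
Tile 11: at (1,1), goal (2,2), distance |1-2|+|1-2| = 2
Tile 6: at (1,2), goal (1,1), distance |1-1|+|2-1| = 1
Tile 1: at (1,3), goal (0,0), distance |1-0|+|3-0| = 4
Tile 5: at (2,0), goal (1,0), distance |2-1|+|0-0| = 1
Tile 10: at (2,1), goal (2,1), distance |2-2|+|1-1| = 0
Tile 12: at (2,3), goal (2,3), distance |2-2|+|3-3| = 0
Tile 15: at (3,0), goal (3,2), distance |3-3|+|0-2| = 2
Tile 4: at (3,1), goal (0,3), distance |3-0|+|1-3| = 5
Tile 8: at (3,2), goal (1,3), distance |3-1|+|2-3| = 3
Tile 7: at (3,3), goal (1,2), distance |3-1|+|3-2| = 3
Sum: 2 + 1 + 5 + 5 + 2 + 2 + 1 + 4 + 1 + 0 + 0 + 2 + 5 + 3 + 3 = 36

Answer: 36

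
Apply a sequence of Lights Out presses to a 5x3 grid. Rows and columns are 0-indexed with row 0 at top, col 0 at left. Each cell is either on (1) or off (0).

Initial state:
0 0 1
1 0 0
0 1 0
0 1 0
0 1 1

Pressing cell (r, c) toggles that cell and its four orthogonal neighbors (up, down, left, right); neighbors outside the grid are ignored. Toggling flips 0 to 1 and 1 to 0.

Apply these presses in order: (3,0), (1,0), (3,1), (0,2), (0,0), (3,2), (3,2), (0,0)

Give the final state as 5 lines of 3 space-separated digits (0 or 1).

After press 1 at (3,0):
0 0 1
1 0 0
1 1 0
1 0 0
1 1 1

After press 2 at (1,0):
1 0 1
0 1 0
0 1 0
1 0 0
1 1 1

After press 3 at (3,1):
1 0 1
0 1 0
0 0 0
0 1 1
1 0 1

After press 4 at (0,2):
1 1 0
0 1 1
0 0 0
0 1 1
1 0 1

After press 5 at (0,0):
0 0 0
1 1 1
0 0 0
0 1 1
1 0 1

After press 6 at (3,2):
0 0 0
1 1 1
0 0 1
0 0 0
1 0 0

After press 7 at (3,2):
0 0 0
1 1 1
0 0 0
0 1 1
1 0 1

After press 8 at (0,0):
1 1 0
0 1 1
0 0 0
0 1 1
1 0 1

Answer: 1 1 0
0 1 1
0 0 0
0 1 1
1 0 1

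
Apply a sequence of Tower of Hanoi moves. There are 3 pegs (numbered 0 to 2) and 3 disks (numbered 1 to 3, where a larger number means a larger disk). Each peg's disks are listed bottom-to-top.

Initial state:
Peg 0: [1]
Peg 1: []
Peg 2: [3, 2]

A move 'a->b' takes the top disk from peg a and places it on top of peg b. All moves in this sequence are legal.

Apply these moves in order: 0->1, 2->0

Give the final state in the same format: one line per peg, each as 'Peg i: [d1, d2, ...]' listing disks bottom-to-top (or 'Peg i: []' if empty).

Answer: Peg 0: [2]
Peg 1: [1]
Peg 2: [3]

Derivation:
After move 1 (0->1):
Peg 0: []
Peg 1: [1]
Peg 2: [3, 2]

After move 2 (2->0):
Peg 0: [2]
Peg 1: [1]
Peg 2: [3]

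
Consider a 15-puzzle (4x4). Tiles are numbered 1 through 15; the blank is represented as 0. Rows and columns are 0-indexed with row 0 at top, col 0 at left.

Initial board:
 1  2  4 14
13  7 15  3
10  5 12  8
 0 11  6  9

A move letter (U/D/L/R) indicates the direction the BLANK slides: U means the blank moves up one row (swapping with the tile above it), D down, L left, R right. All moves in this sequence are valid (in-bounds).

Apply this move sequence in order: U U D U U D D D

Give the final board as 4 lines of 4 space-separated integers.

After move 1 (U):
 1  2  4 14
13  7 15  3
 0  5 12  8
10 11  6  9

After move 2 (U):
 1  2  4 14
 0  7 15  3
13  5 12  8
10 11  6  9

After move 3 (D):
 1  2  4 14
13  7 15  3
 0  5 12  8
10 11  6  9

After move 4 (U):
 1  2  4 14
 0  7 15  3
13  5 12  8
10 11  6  9

After move 5 (U):
 0  2  4 14
 1  7 15  3
13  5 12  8
10 11  6  9

After move 6 (D):
 1  2  4 14
 0  7 15  3
13  5 12  8
10 11  6  9

After move 7 (D):
 1  2  4 14
13  7 15  3
 0  5 12  8
10 11  6  9

After move 8 (D):
 1  2  4 14
13  7 15  3
10  5 12  8
 0 11  6  9

Answer:  1  2  4 14
13  7 15  3
10  5 12  8
 0 11  6  9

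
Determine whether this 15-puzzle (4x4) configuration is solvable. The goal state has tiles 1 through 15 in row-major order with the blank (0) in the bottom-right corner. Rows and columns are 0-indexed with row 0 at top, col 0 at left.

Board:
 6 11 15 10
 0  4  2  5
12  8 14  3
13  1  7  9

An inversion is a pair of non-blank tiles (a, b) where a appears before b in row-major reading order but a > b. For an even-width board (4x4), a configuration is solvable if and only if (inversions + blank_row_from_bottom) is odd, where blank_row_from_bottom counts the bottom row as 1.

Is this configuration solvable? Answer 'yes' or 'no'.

Inversions: 57
Blank is in row 1 (0-indexed from top), which is row 3 counting from the bottom (bottom = 1).
57 + 3 = 60, which is even, so the puzzle is not solvable.

Answer: no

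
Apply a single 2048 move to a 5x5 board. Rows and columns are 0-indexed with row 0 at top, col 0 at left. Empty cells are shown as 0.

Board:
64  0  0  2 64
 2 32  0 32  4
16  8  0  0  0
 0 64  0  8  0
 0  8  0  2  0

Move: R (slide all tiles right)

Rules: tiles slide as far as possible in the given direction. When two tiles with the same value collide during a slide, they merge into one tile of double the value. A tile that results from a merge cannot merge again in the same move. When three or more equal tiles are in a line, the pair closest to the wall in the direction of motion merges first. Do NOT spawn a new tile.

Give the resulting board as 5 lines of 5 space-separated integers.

Answer:  0  0 64  2 64
 0  0  2 64  4
 0  0  0 16  8
 0  0  0 64  8
 0  0  0  8  2

Derivation:
Slide right:
row 0: [64, 0, 0, 2, 64] -> [0, 0, 64, 2, 64]
row 1: [2, 32, 0, 32, 4] -> [0, 0, 2, 64, 4]
row 2: [16, 8, 0, 0, 0] -> [0, 0, 0, 16, 8]
row 3: [0, 64, 0, 8, 0] -> [0, 0, 0, 64, 8]
row 4: [0, 8, 0, 2, 0] -> [0, 0, 0, 8, 2]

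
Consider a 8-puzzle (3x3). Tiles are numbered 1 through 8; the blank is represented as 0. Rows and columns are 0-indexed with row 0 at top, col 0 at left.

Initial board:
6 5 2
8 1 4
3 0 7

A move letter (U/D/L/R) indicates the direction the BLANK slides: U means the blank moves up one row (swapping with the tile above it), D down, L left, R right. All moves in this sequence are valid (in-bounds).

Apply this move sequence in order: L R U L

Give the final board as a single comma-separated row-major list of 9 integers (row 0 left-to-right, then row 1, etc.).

Answer: 6, 5, 2, 0, 8, 4, 3, 1, 7

Derivation:
After move 1 (L):
6 5 2
8 1 4
0 3 7

After move 2 (R):
6 5 2
8 1 4
3 0 7

After move 3 (U):
6 5 2
8 0 4
3 1 7

After move 4 (L):
6 5 2
0 8 4
3 1 7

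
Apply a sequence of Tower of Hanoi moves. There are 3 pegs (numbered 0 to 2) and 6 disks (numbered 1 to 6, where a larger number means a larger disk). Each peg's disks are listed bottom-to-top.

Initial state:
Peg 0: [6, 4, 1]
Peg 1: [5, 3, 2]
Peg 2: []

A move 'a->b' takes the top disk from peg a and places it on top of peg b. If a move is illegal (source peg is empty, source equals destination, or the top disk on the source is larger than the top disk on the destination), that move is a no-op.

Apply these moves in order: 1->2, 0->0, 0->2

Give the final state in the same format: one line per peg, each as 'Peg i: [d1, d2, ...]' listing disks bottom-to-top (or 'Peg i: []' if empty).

Answer: Peg 0: [6, 4]
Peg 1: [5, 3]
Peg 2: [2, 1]

Derivation:
After move 1 (1->2):
Peg 0: [6, 4, 1]
Peg 1: [5, 3]
Peg 2: [2]

After move 2 (0->0):
Peg 0: [6, 4, 1]
Peg 1: [5, 3]
Peg 2: [2]

After move 3 (0->2):
Peg 0: [6, 4]
Peg 1: [5, 3]
Peg 2: [2, 1]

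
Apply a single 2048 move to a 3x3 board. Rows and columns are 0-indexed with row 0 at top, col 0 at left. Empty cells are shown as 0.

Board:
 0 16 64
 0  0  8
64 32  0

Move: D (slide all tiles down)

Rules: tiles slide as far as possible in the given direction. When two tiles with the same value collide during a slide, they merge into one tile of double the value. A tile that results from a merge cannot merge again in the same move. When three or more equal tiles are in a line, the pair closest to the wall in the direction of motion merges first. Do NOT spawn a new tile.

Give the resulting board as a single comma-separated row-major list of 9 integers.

Answer: 0, 0, 0, 0, 16, 64, 64, 32, 8

Derivation:
Slide down:
col 0: [0, 0, 64] -> [0, 0, 64]
col 1: [16, 0, 32] -> [0, 16, 32]
col 2: [64, 8, 0] -> [0, 64, 8]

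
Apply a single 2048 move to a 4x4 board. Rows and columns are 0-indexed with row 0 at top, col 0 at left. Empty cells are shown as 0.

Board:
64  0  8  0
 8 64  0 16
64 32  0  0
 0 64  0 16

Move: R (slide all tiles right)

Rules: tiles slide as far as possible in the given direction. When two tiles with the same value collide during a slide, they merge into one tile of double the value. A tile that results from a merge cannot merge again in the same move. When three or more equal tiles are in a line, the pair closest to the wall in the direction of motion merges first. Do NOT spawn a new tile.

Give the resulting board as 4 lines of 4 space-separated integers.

Answer:  0  0 64  8
 0  8 64 16
 0  0 64 32
 0  0 64 16

Derivation:
Slide right:
row 0: [64, 0, 8, 0] -> [0, 0, 64, 8]
row 1: [8, 64, 0, 16] -> [0, 8, 64, 16]
row 2: [64, 32, 0, 0] -> [0, 0, 64, 32]
row 3: [0, 64, 0, 16] -> [0, 0, 64, 16]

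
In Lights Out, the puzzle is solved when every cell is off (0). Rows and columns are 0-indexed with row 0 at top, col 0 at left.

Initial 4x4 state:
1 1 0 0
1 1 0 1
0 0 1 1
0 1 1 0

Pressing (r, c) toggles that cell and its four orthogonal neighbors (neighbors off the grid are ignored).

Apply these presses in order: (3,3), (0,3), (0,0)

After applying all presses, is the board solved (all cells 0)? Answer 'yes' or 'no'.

Answer: no

Derivation:
After press 1 at (3,3):
1 1 0 0
1 1 0 1
0 0 1 0
0 1 0 1

After press 2 at (0,3):
1 1 1 1
1 1 0 0
0 0 1 0
0 1 0 1

After press 3 at (0,0):
0 0 1 1
0 1 0 0
0 0 1 0
0 1 0 1

Lights still on: 6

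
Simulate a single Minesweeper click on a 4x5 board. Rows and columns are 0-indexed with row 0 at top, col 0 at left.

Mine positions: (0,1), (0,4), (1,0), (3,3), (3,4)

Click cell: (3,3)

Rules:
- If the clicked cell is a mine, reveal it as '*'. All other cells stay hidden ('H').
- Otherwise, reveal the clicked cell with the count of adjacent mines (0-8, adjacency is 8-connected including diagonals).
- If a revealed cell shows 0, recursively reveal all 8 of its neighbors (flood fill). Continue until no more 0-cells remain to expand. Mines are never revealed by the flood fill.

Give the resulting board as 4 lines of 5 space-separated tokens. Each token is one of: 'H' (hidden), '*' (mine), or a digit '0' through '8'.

H H H H H
H H H H H
H H H H H
H H H * H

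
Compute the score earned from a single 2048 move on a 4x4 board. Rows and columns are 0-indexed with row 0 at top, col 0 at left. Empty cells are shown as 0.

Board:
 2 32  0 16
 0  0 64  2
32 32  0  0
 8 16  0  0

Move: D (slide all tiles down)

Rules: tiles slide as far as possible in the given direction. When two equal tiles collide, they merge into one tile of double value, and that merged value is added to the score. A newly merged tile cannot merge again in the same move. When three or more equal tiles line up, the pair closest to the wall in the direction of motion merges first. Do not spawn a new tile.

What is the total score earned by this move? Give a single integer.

Slide down:
col 0: [2, 0, 32, 8] -> [0, 2, 32, 8]  score +0 (running 0)
col 1: [32, 0, 32, 16] -> [0, 0, 64, 16]  score +64 (running 64)
col 2: [0, 64, 0, 0] -> [0, 0, 0, 64]  score +0 (running 64)
col 3: [16, 2, 0, 0] -> [0, 0, 16, 2]  score +0 (running 64)
Board after move:
 0  0  0  0
 2  0  0  0
32 64  0 16
 8 16 64  2

Answer: 64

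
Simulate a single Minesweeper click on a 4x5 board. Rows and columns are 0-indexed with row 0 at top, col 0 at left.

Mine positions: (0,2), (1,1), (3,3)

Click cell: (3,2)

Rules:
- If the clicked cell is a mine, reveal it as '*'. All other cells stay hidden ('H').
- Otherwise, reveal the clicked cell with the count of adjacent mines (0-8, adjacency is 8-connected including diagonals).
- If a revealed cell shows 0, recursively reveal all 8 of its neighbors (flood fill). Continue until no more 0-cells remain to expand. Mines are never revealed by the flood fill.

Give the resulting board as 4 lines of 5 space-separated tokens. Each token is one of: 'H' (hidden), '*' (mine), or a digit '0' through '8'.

H H H H H
H H H H H
H H H H H
H H 1 H H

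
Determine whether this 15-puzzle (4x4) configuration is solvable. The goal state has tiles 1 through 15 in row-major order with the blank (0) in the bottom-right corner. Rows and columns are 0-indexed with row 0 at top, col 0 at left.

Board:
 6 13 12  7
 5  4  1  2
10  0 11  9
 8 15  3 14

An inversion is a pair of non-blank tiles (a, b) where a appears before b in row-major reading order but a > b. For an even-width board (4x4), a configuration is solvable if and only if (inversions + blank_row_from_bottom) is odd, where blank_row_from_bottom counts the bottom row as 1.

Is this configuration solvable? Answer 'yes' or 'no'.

Answer: yes

Derivation:
Inversions: 49
Blank is in row 2 (0-indexed from top), which is row 2 counting from the bottom (bottom = 1).
49 + 2 = 51, which is odd, so the puzzle is solvable.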